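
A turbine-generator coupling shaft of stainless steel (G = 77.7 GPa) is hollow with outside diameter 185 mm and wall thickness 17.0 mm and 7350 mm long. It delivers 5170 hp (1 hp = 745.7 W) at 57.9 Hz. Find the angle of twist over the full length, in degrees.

0.898°

ω = 2π·57.9 = 363.8 rad/s, so T = P/ω = 5170×745.7 / 363.8 = 10600 N·m.
J = π(d_o⁴ − d_i⁴)/32 = π(0.185⁴ − 0.151⁴)/32 = 6.396×10^-5 m⁴.
θ = T·L/(G·J) = 10600 × 7.35 / (77.7×10⁹ × 6.396×10^-5) = 0.01567 rad.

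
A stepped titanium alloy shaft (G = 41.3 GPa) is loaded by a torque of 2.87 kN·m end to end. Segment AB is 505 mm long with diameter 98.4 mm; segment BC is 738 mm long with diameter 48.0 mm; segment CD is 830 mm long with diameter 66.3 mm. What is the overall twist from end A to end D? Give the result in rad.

0.133 rad

J_AB = π(0.0984)⁴/32 = 9.20×10^-6 m⁴; J_BC = π(0.0480)⁴/32 = 5.21×10^-7 m⁴; J_CD = π(0.0663)⁴/32 = 1.90×10^-6 m⁴.
θ = (T/G)·Σ L_i/J_i = (2870/41.3×10⁹)·(0.505/9.20×10^-6 + 0.738/5.21×10^-7 + 0.830/1.90×10^-6) = 0.1326 rad.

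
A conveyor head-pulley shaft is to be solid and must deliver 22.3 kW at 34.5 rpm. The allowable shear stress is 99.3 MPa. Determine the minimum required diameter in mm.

ω = 2π·34.5/60 = 3.613 rad/s, so T = P/ω = 22.3×10³ / 3.613 = 6172 N·m.
For a solid shaft τ_max = 16T/(πd³), so d = (16T/(π τ_allow))^(1/3) = (16·6172/(π·9.93×10^7))^(1/3) = 0.06815 m.

68.2 mm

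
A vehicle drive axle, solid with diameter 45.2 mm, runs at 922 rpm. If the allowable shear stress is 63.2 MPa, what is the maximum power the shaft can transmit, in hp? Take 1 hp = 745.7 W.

148 hp

J = πd⁴/32 = π(0.0452)⁴/32 = 4.098×10^-7 m⁴.
T_max = τ_allow·J/r = 6.32×10^7 × 4.098×10^-7 / 0.0226 = 1146 N·m.
ω = 2π·922/60 = 96.55 rad/s, so P_max = T_max·ω = 1.106×10^5 W.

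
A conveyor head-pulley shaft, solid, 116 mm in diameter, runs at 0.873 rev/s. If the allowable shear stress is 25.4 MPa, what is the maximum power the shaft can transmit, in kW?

J = πd⁴/32 = π(0.116)⁴/32 = 1.778×10^-5 m⁴.
T_max = τ_allow·J/r = 2.54×10^7 × 1.778×10^-5 / 0.0580 = 7785 N·m.
ω = 2π·0.873 = 5.485 rad/s, so P_max = T_max·ω = 4.270×10^4 W.

42.7 kW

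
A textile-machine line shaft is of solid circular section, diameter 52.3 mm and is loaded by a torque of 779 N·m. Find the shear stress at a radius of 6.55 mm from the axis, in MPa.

6.95 MPa

J = πd⁴/32 = π(0.0523)⁴/32 = 7.345×10^-7 m⁴.
Shear stress varies linearly with radius: τ = T·r/J = 779.0 × 0.00655 / 7.345×10^-7 = 6.947×10^6 Pa.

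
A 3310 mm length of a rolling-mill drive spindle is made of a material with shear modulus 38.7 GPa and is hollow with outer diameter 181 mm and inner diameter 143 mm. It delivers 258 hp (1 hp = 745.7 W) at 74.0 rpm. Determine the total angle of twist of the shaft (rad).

ω = 2π·74.0/60 = 7.749 rad/s, so T = P/ω = 258×745.7 / 7.749 = 24830 N·m.
J = π(d_o⁴ − d_i⁴)/32 = π(0.181⁴ − 0.143⁴)/32 = 6.432×10^-5 m⁴.
θ = T·L/(G·J) = 24830 × 3.31 / (38.7×10⁹ × 6.432×10^-5) = 0.03302 rad.

0.0330 rad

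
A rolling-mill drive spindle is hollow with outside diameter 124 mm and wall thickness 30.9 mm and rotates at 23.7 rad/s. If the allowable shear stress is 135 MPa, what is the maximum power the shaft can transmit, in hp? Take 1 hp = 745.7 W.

1500 hp

J = π(d_o⁴ − d_i⁴)/32 = π(0.124⁴ − 0.0622⁴)/32 = 2.174×10^-5 m⁴.
T_max = τ_allow·J/r = 1.35×10^8 × 2.174×10^-5 / 0.0620 = 47340 N·m.
ω = 23.7 rad/s, so P_max = T_max·ω = 1.122×10^6 W.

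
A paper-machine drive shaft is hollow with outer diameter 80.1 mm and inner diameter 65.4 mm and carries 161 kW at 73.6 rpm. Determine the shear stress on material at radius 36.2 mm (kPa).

ω = 2π·73.6/60 = 7.707 rad/s, so T = P/ω = 161×10³ / 7.707 = 20890 N·m.
J = π(d_o⁴ − d_i⁴)/32 = π(0.0801⁴ − 0.0654⁴)/32 = 2.245×10^-6 m⁴.
Shear stress varies linearly with radius: τ = T·r/J = 20890 × 0.0362 / 2.245×10^-6 = 3.368×10^8 Pa.

337000 kPa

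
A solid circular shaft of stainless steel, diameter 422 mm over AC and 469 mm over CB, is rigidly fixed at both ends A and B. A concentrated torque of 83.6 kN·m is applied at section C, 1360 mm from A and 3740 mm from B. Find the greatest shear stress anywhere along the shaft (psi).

529 psi

Compatibility: T_A·a/J_AC = T_B·b/J_CB with T_A + T_B = T₀.
J_AC = 3.11×10^-3 m⁴, J_CB = 4.75×10^-3 m⁴, so T_A = T₀·(J_AC/a)/((J_AC/a)+(J_CB/b)) = 53770 N·m, T_B = 29830 N·m.
τ in each portion: τ_AC = 3.64×10^6 Pa, τ_CB = 1.47×10^6 Pa; maximum is in AC.
τ_max = T_AC·r/J = 53770·0.211/3.11×10^-3 = 3.644×10^6 Pa.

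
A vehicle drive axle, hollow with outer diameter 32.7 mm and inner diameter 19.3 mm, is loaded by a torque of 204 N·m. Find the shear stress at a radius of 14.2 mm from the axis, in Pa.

J = π(d_o⁴ − d_i⁴)/32 = π(0.0327⁴ − 0.0193⁴)/32 = 9.863×10^-8 m⁴.
Shear stress varies linearly with radius: τ = T·r/J = 204.0 × 0.0142 / 9.863×10^-8 = 2.937×10^7 Pa.

2.94e7 Pa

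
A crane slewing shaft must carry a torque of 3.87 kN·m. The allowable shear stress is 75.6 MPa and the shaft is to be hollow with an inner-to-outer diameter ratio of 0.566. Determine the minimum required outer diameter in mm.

For a hollow shaft with d_i/d_o = 0.566: τ_max = 16T/(π d_o³ (1−k⁴)), so d_o = [16T/(π τ_allow (1−k⁴))]^(1/3) = [16·3870/(π·7.56×10^7·0.8974)]^(1/3) = 0.06623 m.

66.2 mm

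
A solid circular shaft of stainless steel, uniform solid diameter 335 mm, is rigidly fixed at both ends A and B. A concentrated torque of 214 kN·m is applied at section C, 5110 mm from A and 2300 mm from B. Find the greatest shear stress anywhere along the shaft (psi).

With uniform GJ and both ends fixed, compatibility θ_AC = θ_CB gives T_A·a = T_B·b, together with T_A + T_B = T₀.
T_A = T₀·b/(a+b) = 214000·2300/7410 = 66420 N·m; T_B = 147600 N·m.
τ in each portion: τ_AC = 9.00×10^6 Pa, τ_CB = 2.00×10^7 Pa; maximum is in CB.
τ_max = T_CB·r/J = 147600·0.168/1.24×10^-3 = 1.999×10^7 Pa.

2900 psi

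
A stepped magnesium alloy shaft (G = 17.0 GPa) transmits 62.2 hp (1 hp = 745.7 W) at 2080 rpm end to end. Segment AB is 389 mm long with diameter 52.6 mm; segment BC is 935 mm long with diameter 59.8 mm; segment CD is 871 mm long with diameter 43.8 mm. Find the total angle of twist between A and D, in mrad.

46.0 mrad

ω = 2π·2080/60 = 217.8 rad/s, so T = P/ω = 62.2×745.7 / 217.8 = 212.9 N·m.
J_AB = π(0.0526)⁴/32 = 7.52×10^-7 m⁴; J_BC = π(0.0598)⁴/32 = 1.26×10^-6 m⁴; J_CD = π(0.0438)⁴/32 = 3.61×10^-7 m⁴.
θ = (T/G)·Σ L_i/J_i = (212.9/17.0×10⁹)·(0.389/7.52×10^-7 + 0.935/1.26×10^-6 + 0.871/3.61×10^-7) = 0.04601 rad.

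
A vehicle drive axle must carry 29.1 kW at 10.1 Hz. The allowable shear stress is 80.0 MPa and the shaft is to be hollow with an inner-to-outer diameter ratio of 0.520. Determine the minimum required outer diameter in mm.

31.6 mm

ω = 2π·10.1 = 63.46 rad/s, so T = P/ω = 29.1×10³ / 63.46 = 458.6 N·m.
For a hollow shaft with d_i/d_o = 0.520: τ_max = 16T/(π d_o³ (1−k⁴)), so d_o = [16T/(π τ_allow (1−k⁴))]^(1/3) = [16·458.6/(π·8.00×10^7·0.9269)]^(1/3) = 0.03158 m.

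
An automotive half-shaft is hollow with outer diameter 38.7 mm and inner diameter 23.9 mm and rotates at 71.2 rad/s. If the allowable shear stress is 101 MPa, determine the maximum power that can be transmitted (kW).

69.9 kW

J = π(d_o⁴ − d_i⁴)/32 = π(0.0387⁴ − 0.0239⁴)/32 = 1.882×10^-7 m⁴.
T_max = τ_allow·J/r = 1.01×10^8 × 1.882×10^-7 / 0.0194 = 982.2 N·m.
ω = 71.2 rad/s, so P_max = T_max·ω = 6.994×10^4 W.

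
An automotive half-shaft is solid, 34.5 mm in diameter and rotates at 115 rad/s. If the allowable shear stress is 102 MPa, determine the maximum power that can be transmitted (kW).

94.6 kW

J = πd⁴/32 = π(0.0345)⁴/32 = 1.391×10^-7 m⁴.
T_max = τ_allow·J/r = 1.02×10^8 × 1.391×10^-7 / 0.0173 = 822.4 N·m.
ω = 115 rad/s, so P_max = T_max·ω = 9.458×10^4 W.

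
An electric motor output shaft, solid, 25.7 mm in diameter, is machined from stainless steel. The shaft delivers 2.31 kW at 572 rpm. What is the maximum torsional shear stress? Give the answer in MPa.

11.6 MPa

ω = 2π·572/60 = 59.90 rad/s, so T = P/ω = 2.31×10³ / 59.90 = 38.56 N·m.
J = πd⁴/32 = π(0.0257)⁴/32 = 4.283×10^-8 m⁴.
τ_max = T·r/J = 38.56 × 0.0129 / 4.283×10^-8 = 1.157×10^7 Pa.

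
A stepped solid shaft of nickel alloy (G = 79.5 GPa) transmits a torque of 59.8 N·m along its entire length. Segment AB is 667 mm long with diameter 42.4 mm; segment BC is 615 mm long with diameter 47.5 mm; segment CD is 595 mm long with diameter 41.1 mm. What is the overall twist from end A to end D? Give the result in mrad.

4.10 mrad

J_AB = π(0.0424)⁴/32 = 3.17×10^-7 m⁴; J_BC = π(0.0475)⁴/32 = 5.00×10^-7 m⁴; J_CD = π(0.0411)⁴/32 = 2.80×10^-7 m⁴.
θ = (T/G)·Σ L_i/J_i = (59.80/79.5×10⁹)·(0.667/3.17×10^-7 + 0.615/5.00×10^-7 + 0.595/2.80×10^-7) = 4.105×10^-3 rad.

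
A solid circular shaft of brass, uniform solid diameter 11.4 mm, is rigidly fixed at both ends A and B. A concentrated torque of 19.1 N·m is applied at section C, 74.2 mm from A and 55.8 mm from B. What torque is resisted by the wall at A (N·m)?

With uniform GJ and both ends fixed, compatibility θ_AC = θ_CB gives T_A·a = T_B·b, together with T_A + T_B = T₀.
T_A = T₀·b/(a+b) = 19.10·55.8/130.0 = 8.198 N·m; T_B = 10.90 N·m.

8.20 N·m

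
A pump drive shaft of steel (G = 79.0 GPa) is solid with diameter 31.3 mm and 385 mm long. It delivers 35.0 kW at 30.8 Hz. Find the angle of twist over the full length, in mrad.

9.35 mrad

ω = 2π·30.8 = 193.5 rad/s, so T = P/ω = 35.0×10³ / 193.5 = 180.9 N·m.
J = πd⁴/32 = π(0.0313)⁴/32 = 9.423×10^-8 m⁴.
θ = T·L/(G·J) = 180.9 × 0.385 / (79.0×10⁹ × 9.423×10^-8) = 9.354×10^-3 rad.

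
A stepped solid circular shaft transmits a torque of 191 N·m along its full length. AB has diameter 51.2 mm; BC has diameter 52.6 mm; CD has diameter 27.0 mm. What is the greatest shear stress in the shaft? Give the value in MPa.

49.4 MPa

Under the same torque, τ_max = 16T/(πd³) is largest where d is smallest — segment CD (d = 27.0 mm).
τ_max = 16·191.0/(π·(0.0270)³) = 4.942×10^7 Pa.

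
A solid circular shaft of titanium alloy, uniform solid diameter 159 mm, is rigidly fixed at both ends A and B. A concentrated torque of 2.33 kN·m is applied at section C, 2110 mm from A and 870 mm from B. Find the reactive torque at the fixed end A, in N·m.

680 N·m

With uniform GJ and both ends fixed, compatibility θ_AC = θ_CB gives T_A·a = T_B·b, together with T_A + T_B = T₀.
T_A = T₀·b/(a+b) = 2330·870/2980 = 680.2 N·m; T_B = 1650 N·m.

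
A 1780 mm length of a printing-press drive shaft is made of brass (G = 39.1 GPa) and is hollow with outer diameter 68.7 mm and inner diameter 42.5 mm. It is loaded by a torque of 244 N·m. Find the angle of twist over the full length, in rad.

J = π(d_o⁴ − d_i⁴)/32 = π(0.0687⁴ − 0.0425⁴)/32 = 1.867×10^-6 m⁴.
θ = T·L/(G·J) = 244.0 × 1.78 / (39.1×10⁹ × 1.867×10^-6) = 5.951×10^-3 rad.

0.00595 rad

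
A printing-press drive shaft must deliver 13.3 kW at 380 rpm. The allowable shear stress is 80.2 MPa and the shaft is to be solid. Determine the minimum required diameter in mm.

27.7 mm

ω = 2π·380/60 = 39.79 rad/s, so T = P/ω = 13.3×10³ / 39.79 = 334.2 N·m.
For a solid shaft τ_max = 16T/(πd³), so d = (16T/(π τ_allow))^(1/3) = (16·334.2/(π·8.02×10^7))^(1/3) = 0.02769 m.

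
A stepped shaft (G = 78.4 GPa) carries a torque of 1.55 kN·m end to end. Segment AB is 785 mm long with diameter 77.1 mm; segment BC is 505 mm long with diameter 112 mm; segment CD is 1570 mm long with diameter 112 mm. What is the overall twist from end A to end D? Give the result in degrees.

0.408°

J_AB = π(0.0771)⁴/32 = 3.47×10^-6 m⁴; J_BC = π(0.112)⁴/32 = 1.54×10^-5 m⁴; J_CD = π(0.112)⁴/32 = 1.54×10^-5 m⁴.
θ = (T/G)·Σ L_i/J_i = (1550/78.4×10⁹)·(0.785/3.47×10^-6 + 0.505/1.54×10^-5 + 1.57/1.54×10^-5) = 7.129×10^-3 rad.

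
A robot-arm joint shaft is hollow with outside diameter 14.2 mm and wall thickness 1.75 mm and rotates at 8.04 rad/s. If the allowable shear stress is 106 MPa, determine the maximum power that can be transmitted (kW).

0.325 kW

J = π(d_o⁴ − d_i⁴)/32 = π(0.0142⁴ − 0.0107⁴)/32 = 2.705×10^-9 m⁴.
T_max = τ_allow·J/r = 1.06×10^8 × 2.705×10^-9 / 0.00710 = 40.38 N·m.
ω = 8.04 rad/s, so P_max = T_max·ω = 324.7 W.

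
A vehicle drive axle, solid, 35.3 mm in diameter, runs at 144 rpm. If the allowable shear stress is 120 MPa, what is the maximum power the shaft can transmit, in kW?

15.6 kW

J = πd⁴/32 = π(0.0353)⁴/32 = 1.524×10^-7 m⁴.
T_max = τ_allow·J/r = 1.20×10^8 × 1.524×10^-7 / 0.0176 = 1036 N·m.
ω = 2π·144/60 = 15.08 rad/s, so P_max = T_max·ω = 1.563×10^4 W.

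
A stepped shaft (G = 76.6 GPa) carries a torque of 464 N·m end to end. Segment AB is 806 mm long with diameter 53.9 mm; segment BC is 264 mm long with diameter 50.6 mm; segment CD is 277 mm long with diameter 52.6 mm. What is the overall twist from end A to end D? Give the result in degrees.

0.608°

J_AB = π(0.0539)⁴/32 = 8.29×10^-7 m⁴; J_BC = π(0.0506)⁴/32 = 6.44×10^-7 m⁴; J_CD = π(0.0526)⁴/32 = 7.52×10^-7 m⁴.
θ = (T/G)·Σ L_i/J_i = (464.0/76.6×10⁹)·(0.806/8.29×10^-7 + 0.264/6.44×10^-7 + 0.277/7.52×10^-7) = 0.01061 rad.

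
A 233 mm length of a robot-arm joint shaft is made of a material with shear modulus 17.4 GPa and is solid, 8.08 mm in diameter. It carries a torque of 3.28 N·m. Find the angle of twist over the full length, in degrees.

6.01°

J = πd⁴/32 = π(0.00808)⁴/32 = 4.185×10^-10 m⁴.
θ = T·L/(G·J) = 3.280 × 0.233 / (17.4×10⁹ × 4.185×10^-10) = 0.1050 rad.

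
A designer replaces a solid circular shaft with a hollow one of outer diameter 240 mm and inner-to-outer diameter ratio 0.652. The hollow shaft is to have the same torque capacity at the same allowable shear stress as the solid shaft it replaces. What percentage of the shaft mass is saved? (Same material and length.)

34.3 %

Equal τ_max and T ⇒ the solid shaft needs d_s³ = d_o³(1−k⁴), so d_s = 240·(1−0.652⁴)^(1/3) = 224.6 mm.
Area ratio A_h/A_s = d_o²(1−k²)/d_s² = (1−k²)/(1−k⁴)^(2/3) = 0.6566.
Mass saving = 1 − 0.6566 = 34.3 %.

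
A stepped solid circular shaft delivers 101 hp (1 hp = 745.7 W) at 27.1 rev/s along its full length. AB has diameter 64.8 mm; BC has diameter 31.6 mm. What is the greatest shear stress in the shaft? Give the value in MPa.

71.4 MPa

ω = 2π·27.1 = 170.3 rad/s, so T = P/ω = 101×745.7 / 170.3 = 442.3 N·m.
Under the same torque, τ_max = 16T/(πd³) is largest where d is smallest — segment BC (d = 31.6 mm).
τ_max = 16·442.3/(π·(0.0316)³) = 7.139×10^7 Pa.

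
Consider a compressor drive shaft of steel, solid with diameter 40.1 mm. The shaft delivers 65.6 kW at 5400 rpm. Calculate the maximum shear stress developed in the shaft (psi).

ω = 2π·5400/60 = 565.5 rad/s, so T = P/ω = 65.6×10³ / 565.5 = 116.0 N·m.
J = πd⁴/32 = π(0.0401)⁴/32 = 2.539×10^-7 m⁴.
τ_max = T·r/J = 116.0 × 0.0201 / 2.539×10^-7 = 9.163×10^6 Pa.

1330 psi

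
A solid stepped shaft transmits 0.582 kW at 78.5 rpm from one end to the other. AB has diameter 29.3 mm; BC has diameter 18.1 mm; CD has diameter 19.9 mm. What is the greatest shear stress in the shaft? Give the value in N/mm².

60.8 N/mm²

ω = 2π·78.5/60 = 8.221 rad/s, so T = P/ω = 0.582×10³ / 8.221 = 70.80 N·m.
Under the same torque, τ_max = 16T/(πd³) is largest where d is smallest — segment BC (d = 18.1 mm).
τ_max = 16·70.80/(π·(0.0181)³) = 6.081×10^7 Pa.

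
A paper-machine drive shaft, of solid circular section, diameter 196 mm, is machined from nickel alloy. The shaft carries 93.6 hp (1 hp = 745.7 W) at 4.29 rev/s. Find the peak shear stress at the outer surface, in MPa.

ω = 2π·4.29 = 26.95 rad/s, so T = P/ω = 93.6×745.7 / 26.95 = 2589 N·m.
J = πd⁴/32 = π(0.196)⁴/32 = 1.449×10^-4 m⁴.
τ_max = T·r/J = 2589 × 0.0980 / 1.449×10^-4 = 1.751×10^6 Pa.

1.75 MPa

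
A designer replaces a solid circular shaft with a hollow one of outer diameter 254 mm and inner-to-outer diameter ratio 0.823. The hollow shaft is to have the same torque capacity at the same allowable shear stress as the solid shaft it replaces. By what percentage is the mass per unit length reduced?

51.4 %

Equal τ_max and T ⇒ the solid shaft needs d_s³ = d_o³(1−k⁴), so d_s = 254·(1−0.823⁴)^(1/3) = 207.0 mm.
Area ratio A_h/A_s = d_o²(1−k²)/d_s² = (1−k²)/(1−k⁴)^(2/3) = 0.4859.
Mass saving = 1 − 0.4859 = 51.4 %.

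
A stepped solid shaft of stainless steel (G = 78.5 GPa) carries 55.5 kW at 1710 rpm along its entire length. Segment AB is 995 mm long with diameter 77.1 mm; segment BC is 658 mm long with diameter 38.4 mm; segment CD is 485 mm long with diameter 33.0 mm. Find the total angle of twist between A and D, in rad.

ω = 2π·1710/60 = 179.1 rad/s, so T = P/ω = 55.5×10³ / 179.1 = 309.9 N·m.
J_AB = π(0.0771)⁴/32 = 3.47×10^-6 m⁴; J_BC = π(0.0384)⁴/32 = 2.13×10^-7 m⁴; J_CD = π(0.0330)⁴/32 = 1.16×10^-7 m⁴.
θ = (T/G)·Σ L_i/J_i = (309.9/78.5×10⁹)·(0.995/3.47×10^-6 + 0.658/2.13×10^-7 + 0.485/1.16×10^-7) = 0.02975 rad.

0.0297 rad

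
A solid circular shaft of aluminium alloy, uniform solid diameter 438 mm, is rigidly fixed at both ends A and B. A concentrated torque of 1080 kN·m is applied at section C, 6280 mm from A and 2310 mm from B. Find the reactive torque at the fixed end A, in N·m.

With uniform GJ and both ends fixed, compatibility θ_AC = θ_CB gives T_A·a = T_B·b, together with T_A + T_B = T₀.
T_A = T₀·b/(a+b) = 1.080e6·2310/8590 = 290400 N·m; T_B = 789600 N·m.

290000 N·m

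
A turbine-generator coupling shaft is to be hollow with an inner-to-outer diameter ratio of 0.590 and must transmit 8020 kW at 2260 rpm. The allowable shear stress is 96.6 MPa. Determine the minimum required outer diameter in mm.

127 mm

ω = 2π·2260/60 = 236.7 rad/s, so T = P/ω = 8020×10³ / 236.7 = 33890 N·m.
For a hollow shaft with d_i/d_o = 0.590: τ_max = 16T/(π d_o³ (1−k⁴)), so d_o = [16T/(π τ_allow (1−k⁴))]^(1/3) = [16·33890/(π·9.66×10^7·0.8788)]^(1/3) = 0.1267 m.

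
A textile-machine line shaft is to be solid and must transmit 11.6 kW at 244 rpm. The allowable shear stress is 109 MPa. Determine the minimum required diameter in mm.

27.7 mm

ω = 2π·244/60 = 25.55 rad/s, so T = P/ω = 11.6×10³ / 25.55 = 454.0 N·m.
For a solid shaft τ_max = 16T/(πd³), so d = (16T/(π τ_allow))^(1/3) = (16·454.0/(π·1.09×10^8))^(1/3) = 0.02768 m.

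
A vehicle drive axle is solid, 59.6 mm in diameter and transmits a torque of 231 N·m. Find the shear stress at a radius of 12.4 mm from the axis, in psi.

335 psi

J = πd⁴/32 = π(0.0596)⁴/32 = 1.239×10^-6 m⁴.
Shear stress varies linearly with radius: τ = T·r/J = 231.0 × 0.0124 / 1.239×10^-6 = 2.312×10^6 Pa.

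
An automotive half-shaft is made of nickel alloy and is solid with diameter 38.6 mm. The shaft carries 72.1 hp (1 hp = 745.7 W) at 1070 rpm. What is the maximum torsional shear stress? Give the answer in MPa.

ω = 2π·1070/60 = 112.1 rad/s, so T = P/ω = 72.1×745.7 / 112.1 = 479.8 N·m.
J = πd⁴/32 = π(0.0386)⁴/32 = 2.179×10^-7 m⁴.
τ_max = T·r/J = 479.8 × 0.0193 / 2.179×10^-7 = 4.249×10^7 Pa.

42.5 MPa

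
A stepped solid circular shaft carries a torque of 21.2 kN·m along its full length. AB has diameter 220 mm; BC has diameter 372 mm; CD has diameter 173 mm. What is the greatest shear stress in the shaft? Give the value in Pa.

2.09e7 Pa

Under the same torque, τ_max = 16T/(πd³) is largest where d is smallest — segment CD (d = 173 mm).
τ_max = 16·21200/(π·(0.173)³) = 2.085×10^7 Pa.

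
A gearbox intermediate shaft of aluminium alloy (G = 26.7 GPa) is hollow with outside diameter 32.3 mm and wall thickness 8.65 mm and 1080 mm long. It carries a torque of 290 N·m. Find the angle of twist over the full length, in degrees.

J = π(d_o⁴ − d_i⁴)/32 = π(0.0323⁴ − 0.0150⁴)/32 = 1.019×10^-7 m⁴.
θ = T·L/(G·J) = 290.0 × 1.08 / (26.7×10⁹ × 1.019×10^-7) = 0.1151 rad.

6.60°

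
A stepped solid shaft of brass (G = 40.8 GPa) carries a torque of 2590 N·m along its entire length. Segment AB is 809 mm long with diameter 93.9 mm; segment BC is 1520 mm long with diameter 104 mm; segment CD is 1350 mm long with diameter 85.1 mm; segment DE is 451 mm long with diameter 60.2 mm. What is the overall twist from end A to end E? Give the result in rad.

J_AB = π(0.0939)⁴/32 = 7.63×10^-6 m⁴; J_BC = π(0.104)⁴/32 = 1.15×10^-5 m⁴; J_CD = π(0.0851)⁴/32 = 5.15×10^-6 m⁴; J_DE = π(0.0602)⁴/32 = 1.29×10^-6 m⁴.
θ = (T/G)·Σ L_i/J_i = (2590/40.8×10⁹)·(0.809/7.63×10^-6 + 1.52/1.15×10^-5 + 1.35/5.15×10^-6 + 0.451/1.29×10^-6) = 0.05398 rad.

0.0540 rad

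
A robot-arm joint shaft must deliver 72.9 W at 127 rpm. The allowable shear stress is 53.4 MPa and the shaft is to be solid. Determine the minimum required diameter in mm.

ω = 2π·127/60 = 13.30 rad/s, so T = P/ω = 72.9 / 13.30 = 5.481 N·m.
For a solid shaft τ_max = 16T/(πd³), so d = (16T/(π τ_allow))^(1/3) = (16·5.481/(π·5.34×10^7))^(1/3) = 0.008056 m.

8.06 mm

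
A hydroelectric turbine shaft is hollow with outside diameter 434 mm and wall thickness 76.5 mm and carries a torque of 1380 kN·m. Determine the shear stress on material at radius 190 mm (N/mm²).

91.3 N/mm²

J = π(d_o⁴ − d_i⁴)/32 = π(0.434⁴ − 0.281⁴)/32 = 2.871×10^-3 m⁴.
Shear stress varies linearly with radius: τ = T·r/J = 1.380e6 × 0.190 / 2.871×10^-3 = 9.133×10^7 Pa.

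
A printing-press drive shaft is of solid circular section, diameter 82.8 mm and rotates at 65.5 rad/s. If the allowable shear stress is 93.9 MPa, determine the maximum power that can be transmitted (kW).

686 kW

J = πd⁴/32 = π(0.0828)⁴/32 = 4.614×10^-6 m⁴.
T_max = τ_allow·J/r = 9.39×10^7 × 4.614×10^-6 / 0.0414 = 10470 N·m.
ω = 65.5 rad/s, so P_max = T_max·ω = 6.855×10^5 W.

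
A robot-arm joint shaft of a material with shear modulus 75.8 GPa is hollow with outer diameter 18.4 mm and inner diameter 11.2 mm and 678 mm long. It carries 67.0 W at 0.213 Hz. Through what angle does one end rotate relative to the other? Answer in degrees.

ω = 2π·0.213 = 1.338 rad/s, so T = P/ω = 67.0 / 1.338 = 50.06 N·m.
J = π(d_o⁴ − d_i⁴)/32 = π(0.0184⁴ − 0.0112⁴)/32 = 9.708×10^-9 m⁴.
θ = T·L/(G·J) = 50.06 × 0.678 / (75.8×10⁹ × 9.708×10^-9) = 0.04612 rad.

2.64°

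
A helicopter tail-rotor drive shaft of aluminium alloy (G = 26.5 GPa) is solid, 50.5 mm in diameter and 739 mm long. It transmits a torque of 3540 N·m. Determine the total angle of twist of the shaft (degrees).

8.86°

J = πd⁴/32 = π(0.0505)⁴/32 = 6.385×10^-7 m⁴.
θ = T·L/(G·J) = 3540 × 0.739 / (26.5×10⁹ × 6.385×10^-7) = 0.1546 rad.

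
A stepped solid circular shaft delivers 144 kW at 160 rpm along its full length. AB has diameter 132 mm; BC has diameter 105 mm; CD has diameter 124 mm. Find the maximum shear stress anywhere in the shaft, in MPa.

37.8 MPa

ω = 2π·160/60 = 16.76 rad/s, so T = P/ω = 144×10³ / 16.76 = 8594 N·m.
Under the same torque, τ_max = 16T/(πd³) is largest where d is smallest — segment BC (d = 105 mm).
τ_max = 16·8594/(π·(0.105)³) = 3.781×10^7 Pa.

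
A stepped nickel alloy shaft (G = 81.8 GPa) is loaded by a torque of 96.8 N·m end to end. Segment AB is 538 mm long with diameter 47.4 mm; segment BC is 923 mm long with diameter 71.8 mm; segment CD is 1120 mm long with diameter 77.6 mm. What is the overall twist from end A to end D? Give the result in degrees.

J_AB = π(0.0474)⁴/32 = 4.96×10^-7 m⁴; J_BC = π(0.0718)⁴/32 = 2.61×10^-6 m⁴; J_CD = π(0.0776)⁴/32 = 3.56×10^-6 m⁴.
θ = (T/G)·Σ L_i/J_i = (96.80/81.8×10⁹)·(0.538/4.96×10^-7 + 0.923/2.61×10^-6 + 1.12/3.56×10^-6) = 2.076×10^-3 rad.

0.119°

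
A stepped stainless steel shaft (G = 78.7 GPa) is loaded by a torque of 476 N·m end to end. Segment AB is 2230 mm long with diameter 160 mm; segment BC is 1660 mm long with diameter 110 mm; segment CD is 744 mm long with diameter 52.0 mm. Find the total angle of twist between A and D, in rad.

J_AB = π(0.160)⁴/32 = 6.43×10^-5 m⁴; J_BC = π(0.110)⁴/32 = 1.44×10^-5 m⁴; J_CD = π(0.0520)⁴/32 = 7.18×10^-7 m⁴.
θ = (T/G)·Σ L_i/J_i = (476.0/78.7×10⁹)·(2.23/6.43×10^-5 + 1.66/1.44×10^-5 + 0.744/7.18×10^-7) = 7.177×10^-3 rad.

0.00718 rad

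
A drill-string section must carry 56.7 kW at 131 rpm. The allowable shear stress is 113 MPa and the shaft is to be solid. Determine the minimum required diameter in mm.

57.1 mm

ω = 2π·131/60 = 13.72 rad/s, so T = P/ω = 56.7×10³ / 13.72 = 4133 N·m.
For a solid shaft τ_max = 16T/(πd³), so d = (16T/(π τ_allow))^(1/3) = (16·4133/(π·1.13×10^8))^(1/3) = 0.05711 m.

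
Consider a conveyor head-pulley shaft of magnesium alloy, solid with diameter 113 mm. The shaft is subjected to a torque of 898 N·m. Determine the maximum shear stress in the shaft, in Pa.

3.17e6 Pa

J = πd⁴/32 = π(0.113)⁴/32 = 1.601×10^-5 m⁴.
τ_max = T·r/J = 898.0 × 0.0565 / 1.601×10^-5 = 3.170×10^6 Pa.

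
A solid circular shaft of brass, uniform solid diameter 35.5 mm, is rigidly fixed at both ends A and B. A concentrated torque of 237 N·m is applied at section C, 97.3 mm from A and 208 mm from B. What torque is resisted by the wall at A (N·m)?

161 N·m

With uniform GJ and both ends fixed, compatibility θ_AC = θ_CB gives T_A·a = T_B·b, together with T_A + T_B = T₀.
T_A = T₀·b/(a+b) = 237.0·208/305.3 = 161.5 N·m; T_B = 75.53 N·m.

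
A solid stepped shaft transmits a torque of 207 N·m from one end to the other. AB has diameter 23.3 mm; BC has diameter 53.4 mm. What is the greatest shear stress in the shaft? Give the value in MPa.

83.3 MPa

Under the same torque, τ_max = 16T/(πd³) is largest where d is smallest — segment AB (d = 23.3 mm).
τ_max = 16·207.0/(π·(0.0233)³) = 8.334×10^7 Pa.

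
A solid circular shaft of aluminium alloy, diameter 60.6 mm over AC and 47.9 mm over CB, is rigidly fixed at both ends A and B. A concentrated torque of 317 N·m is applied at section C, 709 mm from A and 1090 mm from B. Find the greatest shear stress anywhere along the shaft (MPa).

5.79 MPa

Compatibility: T_A·a/J_AC = T_B·b/J_CB with T_A + T_B = T₀.
J_AC = 1.32×10^-6 m⁴, J_CB = 5.17×10^-7 m⁴, so T_A = T₀·(J_AC/a)/((J_AC/a)+(J_CB/b)) = 252.8 N·m, T_B = 64.19 N·m.
τ in each portion: τ_AC = 5.79×10^6 Pa, τ_CB = 2.97×10^6 Pa; maximum is in AC.
τ_max = T_AC·r/J = 252.8·0.0303/1.32×10^-6 = 5.786×10^6 Pa.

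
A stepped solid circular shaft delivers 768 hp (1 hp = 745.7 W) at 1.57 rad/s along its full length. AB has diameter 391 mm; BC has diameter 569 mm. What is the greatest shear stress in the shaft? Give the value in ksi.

4.51 ksi

ω = 1.57 rad/s, so T = P/ω = 768×745.7 / 1.570 = 364800 N·m.
Under the same torque, τ_max = 16T/(πd³) is largest where d is smallest — segment AB (d = 391 mm).
τ_max = 16·364800/(π·(0.391)³) = 3.108×10^7 Pa.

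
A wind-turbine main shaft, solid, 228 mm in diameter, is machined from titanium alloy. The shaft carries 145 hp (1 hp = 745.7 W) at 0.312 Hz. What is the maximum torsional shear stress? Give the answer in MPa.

23.7 MPa

ω = 2π·0.312 = 1.960 rad/s, so T = P/ω = 145×745.7 / 1.960 = 55160 N·m.
J = πd⁴/32 = π(0.228)⁴/32 = 2.653×10^-4 m⁴.
τ_max = T·r/J = 55160 × 0.114 / 2.653×10^-4 = 2.370×10^7 Pa.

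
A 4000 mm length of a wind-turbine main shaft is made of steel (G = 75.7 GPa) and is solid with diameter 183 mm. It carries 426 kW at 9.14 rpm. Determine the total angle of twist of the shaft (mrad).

ω = 2π·9.14/60 = 0.9571 rad/s, so T = P/ω = 426×10³ / 0.9571 = 445100 N·m.
J = πd⁴/32 = π(0.183)⁴/32 = 1.101×10^-4 m⁴.
θ = T·L/(G·J) = 445100 × 4.00 / (75.7×10⁹ × 1.101×10^-4) = 0.2136 rad.

214 mrad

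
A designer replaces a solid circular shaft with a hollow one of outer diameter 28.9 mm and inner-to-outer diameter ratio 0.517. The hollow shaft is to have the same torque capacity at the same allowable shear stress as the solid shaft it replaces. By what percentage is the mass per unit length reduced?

23.0 %

Equal τ_max and T ⇒ the solid shaft needs d_s³ = d_o³(1−k⁴), so d_s = 28.9·(1−0.517⁴)^(1/3) = 28.19 mm.
Area ratio A_h/A_s = d_o²(1−k²)/d_s² = (1−k²)/(1−k⁴)^(2/3) = 0.7698.
Mass saving = 1 − 0.7698 = 23.0 %.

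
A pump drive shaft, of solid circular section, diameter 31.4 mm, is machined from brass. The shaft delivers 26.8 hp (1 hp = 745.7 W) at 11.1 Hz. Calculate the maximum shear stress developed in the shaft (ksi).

ω = 2π·11.1 = 69.74 rad/s, so T = P/ω = 26.8×745.7 / 69.74 = 286.5 N·m.
J = πd⁴/32 = π(0.0314)⁴/32 = 9.544×10^-8 m⁴.
τ_max = T·r/J = 286.5 × 0.0157 / 9.544×10^-8 = 4.714×10^7 Pa.

6.84 ksi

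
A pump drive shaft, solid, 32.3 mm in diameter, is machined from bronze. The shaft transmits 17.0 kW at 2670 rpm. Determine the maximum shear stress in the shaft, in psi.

1330 psi

ω = 2π·2670/60 = 279.6 rad/s, so T = P/ω = 17.0×10³ / 279.6 = 60.80 N·m.
J = πd⁴/32 = π(0.0323)⁴/32 = 1.069×10^-7 m⁴.
τ_max = T·r/J = 60.80 × 0.0161 / 1.069×10^-7 = 9.189×10^6 Pa.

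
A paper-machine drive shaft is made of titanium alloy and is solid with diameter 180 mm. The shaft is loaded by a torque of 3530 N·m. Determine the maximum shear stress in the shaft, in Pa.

J = πd⁴/32 = π(0.180)⁴/32 = 1.031×10^-4 m⁴.
τ_max = T·r/J = 3530 × 0.0900 / 1.031×10^-4 = 3.083×10^6 Pa.

3.08e6 Pa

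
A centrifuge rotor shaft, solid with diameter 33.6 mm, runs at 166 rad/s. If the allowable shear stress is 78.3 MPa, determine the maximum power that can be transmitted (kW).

J = πd⁴/32 = π(0.0336)⁴/32 = 1.251×10^-7 m⁴.
T_max = τ_allow·J/r = 7.83×10^7 × 1.251×10^-7 / 0.0168 = 583.2 N·m.
ω = 166 rad/s, so P_max = T_max·ω = 9.681×10^4 W.

96.8 kW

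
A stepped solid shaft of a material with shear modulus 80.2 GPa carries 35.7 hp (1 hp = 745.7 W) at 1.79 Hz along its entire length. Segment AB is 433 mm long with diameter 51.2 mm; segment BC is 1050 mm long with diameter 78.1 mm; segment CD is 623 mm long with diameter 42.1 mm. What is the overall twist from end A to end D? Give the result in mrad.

87.0 mrad

ω = 2π·1.79 = 11.25 rad/s, so T = P/ω = 35.7×745.7 / 11.25 = 2367 N·m.
J_AB = π(0.0512)⁴/32 = 6.75×10^-7 m⁴; J_BC = π(0.0781)⁴/32 = 3.65×10^-6 m⁴; J_CD = π(0.0421)⁴/32 = 3.08×10^-7 m⁴.
θ = (T/G)·Σ L_i/J_i = (2367/80.2×10⁹)·(0.433/6.75×10^-7 + 1.05/3.65×10^-6 + 0.623/3.08×10^-7) = 0.08705 rad.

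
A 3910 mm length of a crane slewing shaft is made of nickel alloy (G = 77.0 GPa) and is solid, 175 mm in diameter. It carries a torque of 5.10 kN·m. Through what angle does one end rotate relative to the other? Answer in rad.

J = πd⁴/32 = π(0.175)⁴/32 = 9.208×10^-5 m⁴.
θ = T·L/(G·J) = 5100 × 3.91 / (77.0×10⁹ × 9.208×10^-5) = 2.813×10^-3 rad.

0.00281 rad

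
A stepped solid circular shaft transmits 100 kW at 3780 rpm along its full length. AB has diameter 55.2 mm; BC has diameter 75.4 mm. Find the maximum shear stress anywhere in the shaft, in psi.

1110 psi

ω = 2π·3780/60 = 395.8 rad/s, so T = P/ω = 100×10³ / 395.8 = 252.6 N·m.
Under the same torque, τ_max = 16T/(πd³) is largest where d is smallest — segment AB (d = 55.2 mm).
τ_max = 16·252.6/(π·(0.0552)³) = 7.649×10^6 Pa.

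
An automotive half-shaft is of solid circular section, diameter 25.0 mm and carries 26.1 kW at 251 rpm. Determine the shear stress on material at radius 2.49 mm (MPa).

ω = 2π·251/60 = 26.28 rad/s, so T = P/ω = 26.1×10³ / 26.28 = 993.0 N·m.
J = πd⁴/32 = π(0.0250)⁴/32 = 3.835×10^-8 m⁴.
Shear stress varies linearly with radius: τ = T·r/J = 993.0 × 0.00249 / 3.835×10^-8 = 6.447×10^7 Pa.

64.5 MPa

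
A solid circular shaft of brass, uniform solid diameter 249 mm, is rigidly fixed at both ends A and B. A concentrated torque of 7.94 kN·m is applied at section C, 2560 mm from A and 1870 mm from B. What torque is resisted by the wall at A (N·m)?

With uniform GJ and both ends fixed, compatibility θ_AC = θ_CB gives T_A·a = T_B·b, together with T_A + T_B = T₀.
T_A = T₀·b/(a+b) = 7940·1870/4430 = 3352 N·m; T_B = 4588 N·m.

3350 N·m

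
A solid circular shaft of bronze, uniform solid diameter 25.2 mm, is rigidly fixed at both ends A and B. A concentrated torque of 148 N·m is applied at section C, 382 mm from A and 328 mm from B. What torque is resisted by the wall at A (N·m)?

68.4 N·m

With uniform GJ and both ends fixed, compatibility θ_AC = θ_CB gives T_A·a = T_B·b, together with T_A + T_B = T₀.
T_A = T₀·b/(a+b) = 148.0·328/710.0 = 68.37 N·m; T_B = 79.63 N·m.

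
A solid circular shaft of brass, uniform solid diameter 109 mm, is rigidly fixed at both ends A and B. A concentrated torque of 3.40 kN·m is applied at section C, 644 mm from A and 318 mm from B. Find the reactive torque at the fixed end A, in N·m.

1120 N·m

With uniform GJ and both ends fixed, compatibility θ_AC = θ_CB gives T_A·a = T_B·b, together with T_A + T_B = T₀.
T_A = T₀·b/(a+b) = 3400·318/962.0 = 1124 N·m; T_B = 2276 N·m.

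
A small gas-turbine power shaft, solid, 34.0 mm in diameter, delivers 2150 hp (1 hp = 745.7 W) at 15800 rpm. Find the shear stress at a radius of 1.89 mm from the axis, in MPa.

ω = 2π·15800/60 = 1655 rad/s, so T = P/ω = 2150×745.7 / 1655 = 969.0 N·m.
J = πd⁴/32 = π(0.0340)⁴/32 = 1.312×10^-7 m⁴.
Shear stress varies linearly with radius: τ = T·r/J = 969.0 × 0.00189 / 1.312×10^-7 = 1.396×10^7 Pa.

14.0 MPa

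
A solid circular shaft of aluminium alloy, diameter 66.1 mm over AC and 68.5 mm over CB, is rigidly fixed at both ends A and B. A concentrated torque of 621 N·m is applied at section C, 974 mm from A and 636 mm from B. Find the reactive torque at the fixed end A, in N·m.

224 N·m

Compatibility: T_A·a/J_AC = T_B·b/J_CB with T_A + T_B = T₀.
J_AC = 1.87×10^-6 m⁴, J_CB = 2.16×10^-6 m⁴, so T_A = T₀·(J_AC/a)/((J_AC/a)+(J_CB/b)) = 224.5 N·m, T_B = 396.5 N·m.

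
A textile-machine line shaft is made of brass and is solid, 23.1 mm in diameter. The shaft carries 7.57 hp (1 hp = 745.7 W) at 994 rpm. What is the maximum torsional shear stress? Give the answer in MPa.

ω = 2π·994/60 = 104.1 rad/s, so T = P/ω = 7.57×745.7 / 104.1 = 54.23 N·m.
J = πd⁴/32 = π(0.0231)⁴/32 = 2.795×10^-8 m⁴.
τ_max = T·r/J = 54.23 × 0.0116 / 2.795×10^-8 = 2.241×10^7 Pa.

22.4 MPa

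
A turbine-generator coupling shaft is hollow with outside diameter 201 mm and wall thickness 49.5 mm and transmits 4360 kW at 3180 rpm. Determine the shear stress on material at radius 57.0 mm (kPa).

4990 kPa

ω = 2π·3180/60 = 333.0 rad/s, so T = P/ω = 4360×10³ / 333.0 = 13090 N·m.
J = π(d_o⁴ − d_i⁴)/32 = π(0.201⁴ − 0.102⁴)/32 = 1.496×10^-4 m⁴.
Shear stress varies linearly with radius: τ = T·r/J = 13090 × 0.0570 / 1.496×10^-4 = 4.988×10^6 Pa.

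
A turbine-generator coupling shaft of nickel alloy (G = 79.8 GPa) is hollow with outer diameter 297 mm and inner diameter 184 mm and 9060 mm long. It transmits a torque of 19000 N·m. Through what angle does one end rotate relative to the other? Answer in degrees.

J = π(d_o⁴ − d_i⁴)/32 = π(0.297⁴ − 0.184⁴)/32 = 6.514×10^-4 m⁴.
θ = T·L/(G·J) = 19000 × 9.06 / (79.8×10⁹ × 6.514×10^-4) = 3.312×10^-3 rad.

0.190°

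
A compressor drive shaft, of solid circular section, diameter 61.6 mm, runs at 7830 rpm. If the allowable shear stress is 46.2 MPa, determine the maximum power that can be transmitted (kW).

1740 kW

J = πd⁴/32 = π(0.0616)⁴/32 = 1.414×10^-6 m⁴.
T_max = τ_allow·J/r = 4.62×10^7 × 1.414×10^-6 / 0.0308 = 2120 N·m.
ω = 2π·7830/60 = 820.0 rad/s, so P_max = T_max·ω = 1.739×10^6 W.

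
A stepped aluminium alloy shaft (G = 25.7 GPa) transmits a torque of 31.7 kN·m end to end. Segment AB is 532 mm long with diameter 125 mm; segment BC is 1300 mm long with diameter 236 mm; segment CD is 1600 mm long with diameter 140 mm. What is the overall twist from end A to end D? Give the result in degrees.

4.87°

J_AB = π(0.125)⁴/32 = 2.40×10^-5 m⁴; J_BC = π(0.236)⁴/32 = 3.05×10^-4 m⁴; J_CD = π(0.140)⁴/32 = 3.77×10^-5 m⁴.
θ = (T/G)·Σ L_i/J_i = (31700/25.7×10⁹)·(0.532/2.40×10^-5 + 1.30/3.05×10^-4 + 1.60/3.77×10^-5) = 0.08497 rad.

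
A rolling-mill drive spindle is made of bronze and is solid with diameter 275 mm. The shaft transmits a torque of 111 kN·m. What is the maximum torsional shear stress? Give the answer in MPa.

27.2 MPa

J = πd⁴/32 = π(0.275)⁴/32 = 5.615×10^-4 m⁴.
τ_max = T·r/J = 111000 × 0.138 / 5.615×10^-4 = 2.718×10^7 Pa.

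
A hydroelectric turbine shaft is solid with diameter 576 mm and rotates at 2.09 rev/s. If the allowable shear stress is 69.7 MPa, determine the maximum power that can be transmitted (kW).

34300 kW

J = πd⁴/32 = π(0.576)⁴/32 = 0.01081 m⁴.
T_max = τ_allow·J/r = 6.97×10^7 × 0.01081 / 0.288 = 2.615e6 N·m.
ω = 2π·2.09 = 13.13 rad/s, so P_max = T_max·ω = 3.434×10^7 W.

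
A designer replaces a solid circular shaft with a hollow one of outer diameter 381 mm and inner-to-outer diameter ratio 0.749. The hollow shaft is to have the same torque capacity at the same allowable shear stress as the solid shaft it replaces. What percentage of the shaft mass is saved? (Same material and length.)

Equal τ_max and T ⇒ the solid shaft needs d_s³ = d_o³(1−k⁴), so d_s = 381·(1−0.749⁴)^(1/3) = 335.9 mm.
Area ratio A_h/A_s = d_o²(1−k²)/d_s² = (1−k²)/(1−k⁴)^(2/3) = 0.5648.
Mass saving = 1 − 0.5648 = 43.5 %.

43.5 %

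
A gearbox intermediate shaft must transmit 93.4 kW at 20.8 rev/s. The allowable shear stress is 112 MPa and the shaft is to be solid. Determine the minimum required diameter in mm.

ω = 2π·20.8 = 130.7 rad/s, so T = P/ω = 93.4×10³ / 130.7 = 714.7 N·m.
For a solid shaft τ_max = 16T/(πd³), so d = (16T/(π τ_allow))^(1/3) = (16·714.7/(π·1.12×10^8))^(1/3) = 0.03191 m.

31.9 mm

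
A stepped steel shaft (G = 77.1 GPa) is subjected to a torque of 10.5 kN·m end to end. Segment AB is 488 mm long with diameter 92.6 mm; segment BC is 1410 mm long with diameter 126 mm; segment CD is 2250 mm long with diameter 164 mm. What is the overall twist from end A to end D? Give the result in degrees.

J_AB = π(0.0926)⁴/32 = 7.22×10^-6 m⁴; J_BC = π(0.126)⁴/32 = 2.47×10^-5 m⁴; J_CD = π(0.164)⁴/32 = 7.10×10^-5 m⁴.
θ = (T/G)·Σ L_i/J_i = (10500/77.1×10⁹)·(0.488/7.22×10^-6 + 1.41/2.47×10^-5 + 2.25/7.10×10^-5) = 0.02128 rad.

1.22°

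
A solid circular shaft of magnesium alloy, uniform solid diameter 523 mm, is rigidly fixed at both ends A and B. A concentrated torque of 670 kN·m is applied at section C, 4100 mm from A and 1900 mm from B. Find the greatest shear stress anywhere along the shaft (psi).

2360 psi

With uniform GJ and both ends fixed, compatibility θ_AC = θ_CB gives T_A·a = T_B·b, together with T_A + T_B = T₀.
T_A = T₀·b/(a+b) = 670000·1900/6000 = 212200 N·m; T_B = 457800 N·m.
τ in each portion: τ_AC = 7.55×10^6 Pa, τ_CB = 1.63×10^7 Pa; maximum is in CB.
τ_max = T_CB·r/J = 457800·0.262/7.35×10^-3 = 1.630×10^7 Pa.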